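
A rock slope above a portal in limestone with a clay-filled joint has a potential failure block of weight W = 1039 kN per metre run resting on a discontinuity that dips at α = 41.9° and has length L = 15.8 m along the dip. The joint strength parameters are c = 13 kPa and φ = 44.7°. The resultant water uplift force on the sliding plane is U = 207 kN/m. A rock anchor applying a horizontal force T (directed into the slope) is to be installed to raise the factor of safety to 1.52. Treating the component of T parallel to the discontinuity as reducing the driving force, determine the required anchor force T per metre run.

T = 161 kN/m

Resolving forces along and normal to the sliding plane, with the horizontal anchor force T adding T·sinα to the effective normal force and T·cosα acting up the plane against the driving force:
FS = [cL + (W cosα − U + T sinα) tanφ] / [W sinα − T cosα]
Without the anchor: N' = 566.3 kN/m, driving T_d = 693.9 kN/m, resisting R = 13·15.8 + 566.3·tan44.7° = 765.8 kN/m, FS = 1.10.
Setting FS = 1.52 and solving for T:
1.52·(693.9 − T cos41.9°) = 765.8 + T sin41.9°·tan44.7°
T·(sin41.9°·tan44.7° + 1.52·cos41.9°) = 1.52·693.9 − 765.8
T·(0.6678·0.9896 + 1.52·0.7443) = 1054.7 − 765.8 = 288.9
T·1.7922 = 288.9
T = 161.2 kN/m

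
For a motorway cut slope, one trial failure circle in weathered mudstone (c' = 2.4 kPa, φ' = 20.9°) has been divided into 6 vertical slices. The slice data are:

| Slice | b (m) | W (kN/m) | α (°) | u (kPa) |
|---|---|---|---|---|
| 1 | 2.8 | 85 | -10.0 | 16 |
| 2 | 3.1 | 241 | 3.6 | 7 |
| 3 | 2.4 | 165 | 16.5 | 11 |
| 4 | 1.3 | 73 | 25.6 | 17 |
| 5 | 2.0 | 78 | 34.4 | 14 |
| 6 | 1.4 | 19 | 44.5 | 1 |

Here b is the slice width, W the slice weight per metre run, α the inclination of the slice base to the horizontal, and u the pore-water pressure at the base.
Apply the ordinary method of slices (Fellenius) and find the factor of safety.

FS = 1.57

Ordinary method of slices: FS = Σ[c'·Δl_i + (W_i cosα_i − u_i·Δl_i)·tanφ'] / Σ W_i sinα_i, with Δl_i = b_i / cosα_i.
Slice 1: Δl = 2.8/cos(-10.0°) = 2.843 m; N'_1 = 85·cos(-10.0°) − 16·2.843 = 38.2; c'Δl = 6.82; W sinα = -14.8
Slice 2: Δl = 3.1/cos3.6° = 3.106 m; N'_2 = 241·cos3.6° − 7·3.106 = 218.8; c'Δl = 7.45; W sinα = 15.1
Slice 3: Δl = 2.4/cos16.5° = 2.503 m; N'_3 = 165·cos16.5° − 11·2.503 = 130.7; c'Δl = 6.01; W sinα = 46.9
Slice 4: Δl = 1.3/cos25.6° = 1.442 m; N'_4 = 73·cos25.6° − 17·1.442 = 41.3; c'Δl = 3.46; W sinα = 31.5
Slice 5: Δl = 2.0/cos34.4° = 2.424 m; N'_5 = 78·cos34.4° − 14·2.424 = 30.4; c'Δl = 5.82; W sinα = 44.1
Slice 6: Δl = 1.4/cos44.5° = 1.963 m; N'_6 = 19·cos44.5° − 1·1.963 = 11.6; c'Δl = 4.71; W sinα = 13.3
Σc'Δl = 34.3 kN/m; ΣN' = 471.0 kN/m; ΣW sinα = 136.2 kN/m
Resisting = 34.3 + 471.0·tan20.9° = 34.3 + 179.9 = 214.1 kN/m
FS = 214.1 / 136.2 = 1.573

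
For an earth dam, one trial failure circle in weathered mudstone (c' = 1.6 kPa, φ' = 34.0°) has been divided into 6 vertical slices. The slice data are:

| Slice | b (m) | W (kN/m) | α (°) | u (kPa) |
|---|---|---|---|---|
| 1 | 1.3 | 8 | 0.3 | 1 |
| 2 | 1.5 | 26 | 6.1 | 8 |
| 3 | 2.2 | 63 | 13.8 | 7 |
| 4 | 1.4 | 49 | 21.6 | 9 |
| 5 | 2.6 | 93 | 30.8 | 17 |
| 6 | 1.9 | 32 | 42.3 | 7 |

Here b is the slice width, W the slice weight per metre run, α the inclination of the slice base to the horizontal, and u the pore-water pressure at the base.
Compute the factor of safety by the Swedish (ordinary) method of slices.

FS = 1.03

Ordinary method of slices: FS = Σ[c'·Δl_i + (W_i cosα_i − u_i·Δl_i)·tanφ'] / Σ W_i sinα_i, with Δl_i = b_i / cosα_i.
Slice 1: Δl = 1.3/cos0.3° = 1.300 m; N'_1 = 8·cos0.3° − 1·1.300 = 6.7; c'Δl = 2.08; W sinα = 0.0
Slice 2: Δl = 1.5/cos6.1° = 1.509 m; N'_2 = 26·cos6.1° − 8·1.509 = 13.8; c'Δl = 2.41; W sinα = 2.8
Slice 3: Δl = 2.2/cos13.8° = 2.265 m; N'_3 = 63·cos13.8° − 7·2.265 = 45.3; c'Δl = 3.62; W sinα = 15.0
Slice 4: Δl = 1.4/cos21.6° = 1.506 m; N'_4 = 49·cos21.6° − 9·1.506 = 32.0; c'Δl = 2.41; W sinα = 18.0
Slice 5: Δl = 2.6/cos30.8° = 3.027 m; N'_5 = 93·cos30.8° − 17·3.027 = 28.4; c'Δl = 4.84; W sinα = 47.6
Slice 6: Δl = 1.9/cos42.3° = 2.569 m; N'_6 = 32·cos42.3° − 7·2.569 = 5.7; c'Δl = 4.11; W sinα = 21.5
Σc'Δl = 19.5 kN/m; ΣN' = 131.9 kN/m; ΣW sinα = 105.0 kN/m
Resisting = 19.5 + 131.9·tan34.0° = 19.5 + 89.0 = 108.5 kN/m
FS = 108.5 / 105.0 = 1.033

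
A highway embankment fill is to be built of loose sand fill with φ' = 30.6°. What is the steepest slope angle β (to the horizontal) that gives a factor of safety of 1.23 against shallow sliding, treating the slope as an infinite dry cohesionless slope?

For an infinite dry cohesionless slope FS = tanφ'/tanβ, so tanβ = tanφ' / FS.
tanβ = tan30.6° / 1.23 = 0.5914 / 1.23 = 0.4808
β = arctan(0.4808) = 25.68°

β = 25.7°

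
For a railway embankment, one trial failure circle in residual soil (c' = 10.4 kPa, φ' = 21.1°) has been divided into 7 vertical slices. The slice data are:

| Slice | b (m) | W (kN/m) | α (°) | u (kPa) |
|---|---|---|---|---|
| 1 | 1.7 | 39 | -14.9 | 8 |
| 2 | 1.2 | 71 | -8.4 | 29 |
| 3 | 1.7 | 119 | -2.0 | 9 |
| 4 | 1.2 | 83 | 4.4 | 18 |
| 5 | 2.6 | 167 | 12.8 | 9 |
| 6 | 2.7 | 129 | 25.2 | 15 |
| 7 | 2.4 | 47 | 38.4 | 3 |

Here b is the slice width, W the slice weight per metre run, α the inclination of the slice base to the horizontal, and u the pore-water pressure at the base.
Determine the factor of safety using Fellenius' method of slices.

FS = 3.21

Ordinary method of slices: FS = Σ[c'·Δl_i + (W_i cosα_i − u_i·Δl_i)·tanφ'] / Σ W_i sinα_i, with Δl_i = b_i / cosα_i.
Slice 1: Δl = 1.7/cos(-14.9°) = 1.759 m; N'_1 = 39·cos(-14.9°) − 8·1.759 = 23.6; c'Δl = 18.30; W sinα = -10.0
Slice 2: Δl = 1.2/cos(-8.4°) = 1.213 m; N'_2 = 71·cos(-8.4°) − 29·1.213 = 35.1; c'Δl = 12.62; W sinα = -10.4
Slice 3: Δl = 1.7/cos(-2.0°) = 1.701 m; N'_3 = 119·cos(-2.0°) − 9·1.701 = 103.6; c'Δl = 17.69; W sinα = -4.2
Slice 4: Δl = 1.2/cos4.4° = 1.204 m; N'_4 = 83·cos4.4° − 18·1.204 = 61.1; c'Δl = 12.52; W sinα = 6.4
Slice 5: Δl = 2.6/cos12.8° = 2.666 m; N'_5 = 167·cos12.8° − 9·2.666 = 138.9; c'Δl = 27.73; W sinα = 37.0
Slice 6: Δl = 2.7/cos25.2° = 2.984 m; N'_6 = 129·cos25.2° − 15·2.984 = 72.0; c'Δl = 31.03; W sinα = 54.9
Slice 7: Δl = 2.4/cos38.4° = 3.062 m; N'_7 = 47·cos38.4° − 3·3.062 = 27.6; c'Δl = 31.85; W sinα = 29.2
Σc'Δl = 151.7 kN/m; ΣN' = 461.8 kN/m; ΣW sinα = 102.9 kN/m
Resisting = 151.7 + 461.8·tan21.1° = 151.7 + 178.2 = 329.9 kN/m
FS = 329.9 / 102.9 = 3.205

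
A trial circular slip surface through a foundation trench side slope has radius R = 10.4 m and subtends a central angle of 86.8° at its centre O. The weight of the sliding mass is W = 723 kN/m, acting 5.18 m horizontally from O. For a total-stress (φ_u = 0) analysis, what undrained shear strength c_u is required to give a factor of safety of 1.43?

c_u = 32.7 kPa

FS = c_u·L_a·R / (W·d), so c_u = FS·W·d / (L_a·R).
Arc length L_a = R·θ = 10.4·(86.8°·π/180) = 10.4·1.5149 = 15.76 m
c_u = 1.43·723·5.18 / (15.76·10.4) = 5355.6 / 163.86 = 32.68 kPa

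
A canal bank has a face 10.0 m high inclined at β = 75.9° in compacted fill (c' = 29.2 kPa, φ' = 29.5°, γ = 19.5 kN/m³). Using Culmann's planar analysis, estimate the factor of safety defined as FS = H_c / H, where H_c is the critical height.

FS = 1.63

H_c = (4c'/γ) · sinβ cosφ' / [1 − cos(β − φ')]
    = (4·29.2/19.5) · sin75.9°·cos29.5° / [1 − cos46.4°]
    = 5.990 · 0.8441 / 0.3104 = 16.29 m
FS = H_c / H = 16.29 / 10.0 = 1.629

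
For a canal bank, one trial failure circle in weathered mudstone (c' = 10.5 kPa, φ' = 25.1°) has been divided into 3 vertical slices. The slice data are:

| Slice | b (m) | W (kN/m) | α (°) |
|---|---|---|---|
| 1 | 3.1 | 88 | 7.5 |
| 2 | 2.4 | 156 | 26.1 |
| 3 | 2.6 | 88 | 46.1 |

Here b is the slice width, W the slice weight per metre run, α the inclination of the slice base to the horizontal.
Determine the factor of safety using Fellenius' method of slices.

FS = 1.64

Ordinary method of slices: FS = Σ[c'·Δl_i + (W_i cosα_i)·tanφ'] / Σ W_i sinα_i, with Δl_i = b_i / cosα_i.
Slice 1: Δl = 3.1/cos7.5° = 3.127 m; N'_1 = 88·cos7.5° = 87.2; c'Δl = 32.83; W sinα = 11.5
Slice 2: Δl = 2.4/cos26.1° = 2.673 m; N'_2 = 156·cos26.1° = 140.1; c'Δl = 28.06; W sinα = 68.6
Slice 3: Δl = 2.6/cos46.1° = 3.750 m; N'_3 = 88·cos46.1° = 61.0; c'Δl = 39.37; W sinα = 63.4
Σc'Δl = 100.3 kN/m; ΣN' = 288.4 kN/m; ΣW sinα = 143.5 kN/m
Resisting = 100.3 + 288.4·tan25.1° = 100.3 + 135.1 = 235.3 kN/m
FS = 235.3 / 143.5 = 1.640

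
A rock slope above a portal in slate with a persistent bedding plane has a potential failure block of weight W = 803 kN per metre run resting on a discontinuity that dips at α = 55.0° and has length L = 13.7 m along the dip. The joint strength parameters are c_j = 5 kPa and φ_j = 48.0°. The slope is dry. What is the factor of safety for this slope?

Resolving the block weight along and normal to the plane and applying the Mohr–Coulomb strength on the joint:
N' = W cosα = 803·cos55.0° = 460.6 kN/m
Driving force T = W sinα = 803·sin55.0° = 657.8 kN/m
Resisting force R = c_j·L + N'·tanφ_j = 5·13.7 + 460.6·tan48.0° = 68.5 + 511.5 = 580.0 kN/m
FS = R / T = 580.0 / 657.8 = 0.882

FS = 0.88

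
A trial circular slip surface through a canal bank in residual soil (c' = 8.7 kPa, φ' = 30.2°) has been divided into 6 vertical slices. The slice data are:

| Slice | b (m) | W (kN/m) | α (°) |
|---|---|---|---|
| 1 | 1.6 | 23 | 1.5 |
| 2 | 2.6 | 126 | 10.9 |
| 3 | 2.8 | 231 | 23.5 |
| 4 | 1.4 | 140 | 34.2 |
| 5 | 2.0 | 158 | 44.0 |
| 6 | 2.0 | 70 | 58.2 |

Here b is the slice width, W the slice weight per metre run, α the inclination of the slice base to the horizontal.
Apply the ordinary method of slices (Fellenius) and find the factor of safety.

Ordinary method of slices: FS = Σ[c'·Δl_i + (W_i cosα_i)·tanφ'] / Σ W_i sinα_i, with Δl_i = b_i / cosα_i.
Slice 1: Δl = 1.6/cos1.5° = 1.601 m; N'_1 = 23·cos1.5° = 23.0; c'Δl = 13.92; W sinα = 0.6
Slice 2: Δl = 2.6/cos10.9° = 2.648 m; N'_2 = 126·cos10.9° = 123.7; c'Δl = 23.04; W sinα = 23.8
Slice 3: Δl = 2.8/cos23.5° = 3.053 m; N'_3 = 231·cos23.5° = 211.8; c'Δl = 26.56; W sinα = 92.1
Slice 4: Δl = 1.4/cos34.2° = 1.693 m; N'_4 = 140·cos34.2° = 115.8; c'Δl = 14.73; W sinα = 78.7
Slice 5: Δl = 2.0/cos44.0° = 2.780 m; N'_5 = 158·cos44.0° = 113.7; c'Δl = 24.19; W sinα = 109.8
Slice 6: Δl = 2.0/cos58.2° = 3.795 m; N'_6 = 70·cos58.2° = 36.9; c'Δl = 33.02; W sinα = 59.5
Σc'Δl = 135.5 kN/m; ΣN' = 624.9 kN/m; ΣW sinα = 364.5 kN/m
Resisting = 135.5 + 624.9·tan30.2° = 135.5 + 363.7 = 499.2 kN/m
FS = 499.2 / 364.5 = 1.370

FS = 1.37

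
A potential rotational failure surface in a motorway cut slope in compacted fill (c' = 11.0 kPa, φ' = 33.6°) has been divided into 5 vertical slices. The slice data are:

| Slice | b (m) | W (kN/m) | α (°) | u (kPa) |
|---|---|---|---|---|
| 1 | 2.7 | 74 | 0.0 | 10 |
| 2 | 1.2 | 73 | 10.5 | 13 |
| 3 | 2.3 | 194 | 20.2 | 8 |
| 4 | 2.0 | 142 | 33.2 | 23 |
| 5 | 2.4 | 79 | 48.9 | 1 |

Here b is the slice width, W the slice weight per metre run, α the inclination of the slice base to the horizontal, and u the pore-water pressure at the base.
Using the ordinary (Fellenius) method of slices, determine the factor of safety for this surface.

FS = 1.78

Ordinary method of slices: FS = Σ[c'·Δl_i + (W_i cosα_i − u_i·Δl_i)·tanφ'] / Σ W_i sinα_i, with Δl_i = b_i / cosα_i.
Slice 1: Δl = 2.7/cos0.0° = 2.700 m; N'_1 = 74·cos0.0° − 10·2.700 = 47.0; c'Δl = 29.70; W sinα = 0.0
Slice 2: Δl = 1.2/cos10.5° = 1.220 m; N'_2 = 73·cos10.5° − 13·1.220 = 55.9; c'Δl = 13.42; W sinα = 13.3
Slice 3: Δl = 2.3/cos20.2° = 2.451 m; N'_3 = 194·cos20.2° − 8·2.451 = 162.5; c'Δl = 26.96; W sinα = 67.0
Slice 4: Δl = 2.0/cos33.2° = 2.390 m; N'_4 = 142·cos33.2° − 23·2.390 = 63.8; c'Δl = 26.29; W sinα = 77.8
Slice 5: Δl = 2.4/cos48.9° = 3.651 m; N'_5 = 79·cos48.9° − 1·3.651 = 48.3; c'Δl = 40.16; W sinα = 59.5
Σc'Δl = 136.5 kN/m; ΣN' = 377.5 kN/m; ΣW sinα = 217.6 kN/m
Resisting = 136.5 + 377.5·tan33.6° = 136.5 + 250.8 = 387.3 kN/m
FS = 387.3 / 217.6 = 1.780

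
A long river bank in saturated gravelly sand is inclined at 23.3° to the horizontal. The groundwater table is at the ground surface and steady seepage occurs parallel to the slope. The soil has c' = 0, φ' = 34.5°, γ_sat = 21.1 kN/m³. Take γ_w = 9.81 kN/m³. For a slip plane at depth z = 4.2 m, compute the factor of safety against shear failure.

With seepage parallel to the slope and the water table at the surface, the effective normal stress on the slip plane uses the buoyant unit weight γ' = γ_sat − γ_w while the driving shear stress uses γ_sat:
FS = [c' + γ' z cos²β tanφ'] / [γ_sat z sinβ cosβ]
(For c' = 0 this reduces to FS = (γ'/γ_sat)·tanφ'/tanβ.)
γ' = 21.1 − 9.81 = 11.29 kN/m³
Numerator = 0.0 + 11.29·4.2·cos²23.3°·tan34.5° = 0.0 + 11.29·4.2·0.8435·0.6873 = 27.491 kPa
Denominator = 21.1·4.2·sin23.3°·cos23.3° = 21.1·4.2·0.3955·0.9184 = 32.195 kPa
FS = 27.491 / 32.195 = 0.854

FS = 0.85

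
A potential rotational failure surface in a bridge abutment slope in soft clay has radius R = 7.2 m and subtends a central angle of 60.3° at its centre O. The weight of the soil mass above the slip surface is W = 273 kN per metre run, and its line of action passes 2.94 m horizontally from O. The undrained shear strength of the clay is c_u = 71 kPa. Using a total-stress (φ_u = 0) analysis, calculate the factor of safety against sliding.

Taking moments about the centre O, the resisting moment is provided by the undrained shear strength acting along the arc:
Arc length L_a = R·θ = 7.2·(60.3°·π/180) = 7.2·1.0524 = 7.58 m
M_R = c_u·L_a·R = 71·7.58·7.2 = 3873.6 kN·m/m
M_D = W·d = 273·2.94 = 802.6 kN·m/m
FS = M_R / M_D = 3873.6 / 802.6 = 4.826

FS = 4.83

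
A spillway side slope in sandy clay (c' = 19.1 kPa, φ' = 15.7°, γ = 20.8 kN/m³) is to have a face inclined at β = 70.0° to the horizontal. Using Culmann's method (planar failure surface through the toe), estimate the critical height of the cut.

H_c = 7.98 m

Culmann's analysis gives the critical failure plane at α_cr = (β + φ')/2 = (70.0 + 15.7)/2 = 42.9°, and the critical height
H_c = (4c'/γ) · sinβ cosφ' / [1 − cos(β − φ')]
    = (4·19.1/20.8) · sin70.0°·cos15.7° / [1 − cos(54.3°)]
    = 3.673 · 0.9397·0.9627 / [1 − 0.5835]
    = 3.673 · 0.9046 / 0.4165
    = 7.98 m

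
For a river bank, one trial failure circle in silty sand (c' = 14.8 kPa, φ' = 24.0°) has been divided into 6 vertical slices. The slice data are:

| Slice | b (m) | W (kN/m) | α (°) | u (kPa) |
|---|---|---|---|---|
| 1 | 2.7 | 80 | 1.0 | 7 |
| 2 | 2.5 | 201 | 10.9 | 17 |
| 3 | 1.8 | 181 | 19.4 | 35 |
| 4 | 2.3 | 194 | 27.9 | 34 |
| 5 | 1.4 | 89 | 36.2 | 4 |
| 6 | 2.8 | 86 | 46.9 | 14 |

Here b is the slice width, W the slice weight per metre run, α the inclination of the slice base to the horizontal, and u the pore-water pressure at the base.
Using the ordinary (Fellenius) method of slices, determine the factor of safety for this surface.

FS = 1.44

Ordinary method of slices: FS = Σ[c'·Δl_i + (W_i cosα_i − u_i·Δl_i)·tanφ'] / Σ W_i sinα_i, with Δl_i = b_i / cosα_i.
Slice 1: Δl = 2.7/cos1.0° = 2.700 m; N'_1 = 80·cos1.0° − 7·2.700 = 61.1; c'Δl = 39.97; W sinα = 1.4
Slice 2: Δl = 2.5/cos10.9° = 2.546 m; N'_2 = 201·cos10.9° − 17·2.546 = 154.1; c'Δl = 37.68; W sinα = 38.0
Slice 3: Δl = 1.8/cos19.4° = 1.908 m; N'_3 = 181·cos19.4° − 35·1.908 = 103.9; c'Δl = 28.24; W sinα = 60.1
Slice 4: Δl = 2.3/cos27.9° = 2.602 m; N'_4 = 194·cos27.9° − 34·2.602 = 83.0; c'Δl = 38.52; W sinα = 90.8
Slice 5: Δl = 1.4/cos36.2° = 1.735 m; N'_5 = 89·cos36.2° − 4·1.735 = 64.9; c'Δl = 25.68; W sinα = 52.6
Slice 6: Δl = 2.8/cos46.9° = 4.098 m; N'_6 = 86·cos46.9° − 14·4.098 = 1.4; c'Δl = 60.65; W sinα = 62.8
Σc'Δl = 230.7 kN/m; ΣN' = 468.3 kN/m; ΣW sinα = 305.7 kN/m
Resisting = 230.7 + 468.3·tan24.0° = 230.7 + 208.5 = 439.3 kN/m
FS = 439.3 / 305.7 = 1.437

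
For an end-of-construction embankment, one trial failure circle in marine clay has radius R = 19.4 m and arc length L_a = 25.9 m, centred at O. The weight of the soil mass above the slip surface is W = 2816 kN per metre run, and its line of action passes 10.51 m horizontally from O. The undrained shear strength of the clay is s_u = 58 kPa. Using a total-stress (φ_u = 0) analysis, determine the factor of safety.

FS = 0.98

Taking moments about the centre O, the resisting moment is provided by the undrained shear strength acting along the arc:
M_R = s_u·L_a·R = 58·25.90·19.4 = 29142.7 kN·m/m
M_D = W·d = 2816·10.51 = 29596.2 kN·m/m
FS = M_R / M_D = 29142.7 / 29596.2 = 0.985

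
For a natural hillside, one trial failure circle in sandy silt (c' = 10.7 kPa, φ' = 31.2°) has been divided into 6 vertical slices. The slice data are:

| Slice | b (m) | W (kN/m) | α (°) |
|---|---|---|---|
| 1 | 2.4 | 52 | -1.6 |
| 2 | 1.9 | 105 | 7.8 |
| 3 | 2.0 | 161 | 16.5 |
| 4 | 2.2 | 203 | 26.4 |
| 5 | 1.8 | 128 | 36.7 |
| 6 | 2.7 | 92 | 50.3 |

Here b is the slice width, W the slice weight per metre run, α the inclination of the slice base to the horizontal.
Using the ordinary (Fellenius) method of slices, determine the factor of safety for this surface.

Ordinary method of slices: FS = Σ[c'·Δl_i + (W_i cosα_i)·tanφ'] / Σ W_i sinα_i, with Δl_i = b_i / cosα_i.
Slice 1: Δl = 2.4/cos(-1.6°) = 2.401 m; N'_1 = 52·cos(-1.6°) = 52.0; c'Δl = 25.69; W sinα = -1.5
Slice 2: Δl = 1.9/cos7.8° = 1.918 m; N'_2 = 105·cos7.8° = 104.0; c'Δl = 20.52; W sinα = 14.3
Slice 3: Δl = 2.0/cos16.5° = 2.086 m; N'_3 = 161·cos16.5° = 154.4; c'Δl = 22.32; W sinα = 45.7
Slice 4: Δl = 2.2/cos26.4° = 2.456 m; N'_4 = 203·cos26.4° = 181.8; c'Δl = 26.28; W sinα = 90.3
Slice 5: Δl = 1.8/cos36.7° = 2.245 m; N'_5 = 128·cos36.7° = 102.6; c'Δl = 24.02; W sinα = 76.5
Slice 6: Δl = 2.7/cos50.3° = 4.227 m; N'_6 = 92·cos50.3° = 58.8; c'Δl = 45.23; W sinα = 70.8
Σc'Δl = 164.1 kN/m; ΣN' = 653.6 kN/m; ΣW sinα = 296.1 kN/m
Resisting = 164.1 + 653.6·tan31.2° = 164.1 + 395.8 = 559.9 kN/m
FS = 559.9 / 296.1 = 1.891

FS = 1.89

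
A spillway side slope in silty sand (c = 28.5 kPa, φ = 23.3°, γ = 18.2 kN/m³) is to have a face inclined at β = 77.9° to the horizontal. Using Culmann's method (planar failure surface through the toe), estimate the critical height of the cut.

Culmann's analysis gives the critical failure plane at α_cr = (β + φ)/2 = (77.9 + 23.3)/2 = 50.6°, and the critical height
H_c = (4c/γ) · sinβ cosφ / [1 − cos(β − φ)]
    = (4·28.5/18.2) · sin77.9°·cos23.3° / [1 − cos(54.6°)]
    = 6.264 · 0.9778·0.9184 / [1 − 0.5793]
    = 6.264 · 0.8980 / 0.4207
    = 13.37 m

H_c = 13.37 m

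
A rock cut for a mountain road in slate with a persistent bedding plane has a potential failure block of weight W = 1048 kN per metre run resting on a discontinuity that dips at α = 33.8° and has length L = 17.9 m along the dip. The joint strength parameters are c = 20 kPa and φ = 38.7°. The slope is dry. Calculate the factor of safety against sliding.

FS = 1.81

Resolving the block weight along and normal to the plane and applying the Mohr–Coulomb strength on the joint:
N' = W cosα = 1048·cos33.8° = 870.9 kN/m
Driving force T = W sinα = 1048·sin33.8° = 583.0 kN/m
Resisting force R = c·L + N'·tanφ = 20·17.9 + 870.9·tan38.7° = 358.0 + 697.7 = 1055.7 kN/m
FS = R / T = 1055.7 / 583.0 = 1.811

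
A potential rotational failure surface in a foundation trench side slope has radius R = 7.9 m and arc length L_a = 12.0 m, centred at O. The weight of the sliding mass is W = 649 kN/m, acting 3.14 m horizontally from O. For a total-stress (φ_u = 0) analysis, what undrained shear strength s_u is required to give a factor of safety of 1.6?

FS = s_u·L_a·R / (W·d), so s_u = FS·W·d / (L_a·R).
s_u = 1.6·649·3.14 / (12.00·7.9) = 3260.6 / 94.80 = 34.39 kPa

s_u = 34.4 kPa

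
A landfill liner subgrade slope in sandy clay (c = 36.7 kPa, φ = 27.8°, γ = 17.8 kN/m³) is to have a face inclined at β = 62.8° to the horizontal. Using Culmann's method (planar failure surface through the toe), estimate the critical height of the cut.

Culmann's analysis gives the critical failure plane at α_cr = (β + φ)/2 = (62.8 + 27.8)/2 = 45.3°, and the critical height
H_c = (4c/γ) · sinβ cosφ / [1 − cos(β − φ)]
    = (4·36.7/17.8) · sin62.8°·cos27.8° / [1 − cos(35.0°)]
    = 8.247 · 0.8894·0.8846 / [1 − 0.8192]
    = 8.247 · 0.7868 / 0.1808
    = 35.88 m

H_c = 35.88 m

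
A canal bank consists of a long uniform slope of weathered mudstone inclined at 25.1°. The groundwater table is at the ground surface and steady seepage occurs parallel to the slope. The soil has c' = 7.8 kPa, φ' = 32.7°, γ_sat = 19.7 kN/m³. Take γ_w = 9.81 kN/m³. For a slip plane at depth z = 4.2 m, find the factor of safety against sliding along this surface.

With seepage parallel to the slope and the water table at the surface, the effective normal stress on the slip plane uses the buoyant unit weight γ' = γ_sat − γ_w while the driving shear stress uses γ_sat:
FS = [c' + γ' z cos²β tanφ'] / [γ_sat z sinβ cosβ]
γ' = 19.7 − 9.81 = 9.89 kN/m³
Numerator = 7.8 + 9.89·4.2·cos²25.1°·tan32.7° = 7.8 + 9.89·4.2·0.8201·0.6420 = 29.668 kPa
Denominator = 19.7·4.2·sin25.1°·cos25.1° = 19.7·4.2·0.4242·0.9056 = 31.784 kPa
FS = 29.668 / 31.784 = 0.933

FS = 0.93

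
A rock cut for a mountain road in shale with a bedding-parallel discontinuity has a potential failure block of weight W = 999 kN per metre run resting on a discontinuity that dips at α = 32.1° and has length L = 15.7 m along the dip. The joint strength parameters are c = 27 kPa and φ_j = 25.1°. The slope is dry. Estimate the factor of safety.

Resolving the block weight along and normal to the plane and applying the Mohr–Coulomb strength on the joint:
N' = W cosα = 999·cos32.1° = 846.3 kN/m
Driving force T = W sinα = 999·sin32.1° = 530.9 kN/m
Resisting force R = c·L + N'·tanφ_j = 27·15.7 + 846.3·tan25.1° = 423.9 + 396.4 = 820.3 kN/m
FS = R / T = 820.3 / 530.9 = 1.545

FS = 1.55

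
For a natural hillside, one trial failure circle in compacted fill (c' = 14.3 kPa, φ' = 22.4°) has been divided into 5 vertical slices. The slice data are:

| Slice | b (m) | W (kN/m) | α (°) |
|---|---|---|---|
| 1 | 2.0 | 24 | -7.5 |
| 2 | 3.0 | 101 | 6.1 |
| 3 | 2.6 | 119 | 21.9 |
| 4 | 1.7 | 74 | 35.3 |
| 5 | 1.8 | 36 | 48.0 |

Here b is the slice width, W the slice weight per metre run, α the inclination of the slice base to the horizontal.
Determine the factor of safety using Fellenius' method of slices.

FS = 2.57

Ordinary method of slices: FS = Σ[c'·Δl_i + (W_i cosα_i)·tanφ'] / Σ W_i sinα_i, with Δl_i = b_i / cosα_i.
Slice 1: Δl = 2.0/cos(-7.5°) = 2.017 m; N'_1 = 24·cos(-7.5°) = 23.8; c'Δl = 28.85; W sinα = -3.1
Slice 2: Δl = 3.0/cos6.1° = 3.017 m; N'_2 = 101·cos6.1° = 100.4; c'Δl = 43.14; W sinα = 10.7
Slice 3: Δl = 2.6/cos21.9° = 2.802 m; N'_3 = 119·cos21.9° = 110.4; c'Δl = 40.07; W sinα = 44.4
Slice 4: Δl = 1.7/cos35.3° = 2.083 m; N'_4 = 74·cos35.3° = 60.4; c'Δl = 29.79; W sinα = 42.8
Slice 5: Δl = 1.8/cos48.0° = 2.690 m; N'_5 = 36·cos48.0° = 24.1; c'Δl = 38.47; W sinα = 26.8
Σc'Δl = 180.3 kN/m; ΣN' = 319.1 kN/m; ΣW sinα = 121.5 kN/m
Resisting = 180.3 + 319.1·tan22.4° = 180.3 + 131.5 = 311.8 kN/m
FS = 311.8 / 121.5 = 2.567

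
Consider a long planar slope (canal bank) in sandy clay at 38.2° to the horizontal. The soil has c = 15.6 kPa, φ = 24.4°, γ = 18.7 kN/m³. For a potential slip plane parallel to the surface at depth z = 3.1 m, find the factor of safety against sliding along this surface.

For an infinite slope with a slip plane parallel to the surface (no pore pressure): FS = [c + γz cos²β tanφ] / [γz sinβ cosβ].
γz = 18.7·3.1 = 57.97 kN/m²
Numerator = 15.6 + 57.97·cos²38.2°·tan24.4° = 15.6 + 57.97·0.6176·0.4536 = 31.840 kPa
Denominator = 57.97·sin38.2°·cos38.2° = 57.97·0.6184·0.7859 = 28.172 kPa
FS = 31.840 / 28.172 = 1.130

FS = 1.13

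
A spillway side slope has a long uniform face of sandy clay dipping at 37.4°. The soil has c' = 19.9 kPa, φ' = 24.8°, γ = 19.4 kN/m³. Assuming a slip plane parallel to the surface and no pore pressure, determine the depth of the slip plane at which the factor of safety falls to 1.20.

z = 3.57 m

Setting FS = 1.20 in FS = [c' + γz cos²β tanφ'] / [γz sinβ cosβ] and solving for z:
z = c' / [γ cosβ (FS·sinβ − cosβ·tanφ')]
  = 19.9 / [19.4·cos37.4°·(1.20·sin37.4° − cos37.4°·tan24.8°)]
  = 19.9 / [19.4·0.7944·(1.20·0.6074 − 0.7944·0.4621)]
  = 19.9 / 5.5756 = 3.569 m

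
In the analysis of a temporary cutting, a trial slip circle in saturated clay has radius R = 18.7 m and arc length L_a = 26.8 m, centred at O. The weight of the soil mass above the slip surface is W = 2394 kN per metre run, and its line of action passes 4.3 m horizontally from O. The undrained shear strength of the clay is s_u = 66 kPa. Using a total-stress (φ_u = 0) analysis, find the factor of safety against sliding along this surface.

Taking moments about the centre O, the resisting moment is provided by the undrained shear strength acting along the arc:
M_R = s_u·L_a·R = 66·26.80·18.7 = 33076.6 kN·m/m
M_D = W·d = 2394·4.3 = 10294.2 kN·m/m
FS = M_R / M_D = 33076.6 / 10294.2 = 3.213

FS = 3.21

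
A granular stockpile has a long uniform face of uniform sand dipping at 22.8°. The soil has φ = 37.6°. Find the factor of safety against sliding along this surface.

FS = 1.83

For a dry cohesionless infinite slope the factor of safety is FS = tanφ / tanβ.
FS = tan37.6° / tan22.8° = 0.7701 / 0.4204 = 1.832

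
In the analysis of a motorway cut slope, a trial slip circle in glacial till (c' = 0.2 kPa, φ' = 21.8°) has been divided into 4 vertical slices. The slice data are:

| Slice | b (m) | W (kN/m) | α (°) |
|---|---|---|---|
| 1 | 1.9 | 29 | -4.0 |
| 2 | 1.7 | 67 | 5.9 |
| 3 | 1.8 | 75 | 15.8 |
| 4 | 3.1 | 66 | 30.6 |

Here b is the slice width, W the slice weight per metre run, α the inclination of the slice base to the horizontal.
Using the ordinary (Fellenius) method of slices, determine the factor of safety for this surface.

Ordinary method of slices: FS = Σ[c'·Δl_i + (W_i cosα_i)·tanφ'] / Σ W_i sinα_i, with Δl_i = b_i / cosα_i.
Slice 1: Δl = 1.9/cos(-4.0°) = 1.905 m; N'_1 = 29·cos(-4.0°) = 28.9; c'Δl = 0.38; W sinα = -2.0
Slice 2: Δl = 1.7/cos5.9° = 1.709 m; N'_2 = 67·cos5.9° = 66.6; c'Δl = 0.34; W sinα = 6.9
Slice 3: Δl = 1.8/cos15.8° = 1.871 m; N'_3 = 75·cos15.8° = 72.2; c'Δl = 0.37; W sinα = 20.4
Slice 4: Δl = 3.1/cos30.6° = 3.602 m; N'_4 = 66·cos30.6° = 56.8; c'Δl = 0.72; W sinα = 33.6
Σc'Δl = 1.8 kN/m; ΣN' = 224.5 kN/m; ΣW sinα = 58.9 kN/m
Resisting = 1.8 + 224.5·tan21.8° = 1.8 + 89.8 = 91.6 kN/m
FS = 91.6 / 58.9 = 1.556

FS = 1.56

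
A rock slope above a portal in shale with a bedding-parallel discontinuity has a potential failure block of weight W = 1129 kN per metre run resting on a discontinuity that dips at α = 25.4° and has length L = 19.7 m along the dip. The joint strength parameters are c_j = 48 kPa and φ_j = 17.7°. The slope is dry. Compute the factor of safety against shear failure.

FS = 2.62

Resolving the block weight along and normal to the plane and applying the Mohr–Coulomb strength on the joint:
N' = W cosα = 1129·cos25.4° = 1019.9 kN/m
Driving force T = W sinα = 1129·sin25.4° = 484.3 kN/m
Resisting force R = c_j·L + N'·tanφ_j = 48·19.7 + 1019.9·tan17.7° = 945.6 + 325.5 = 1271.1 kN/m
FS = R / T = 1271.1 / 484.3 = 2.625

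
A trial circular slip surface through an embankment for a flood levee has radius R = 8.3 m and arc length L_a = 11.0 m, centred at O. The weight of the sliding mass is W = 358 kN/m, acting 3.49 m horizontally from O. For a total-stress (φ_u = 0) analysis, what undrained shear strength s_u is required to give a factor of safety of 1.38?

s_u = 18.9 kPa

FS = s_u·L_a·R / (W·d), so s_u = FS·W·d / (L_a·R).
s_u = 1.38·358·3.49 / (11.00·8.3) = 1724.2 / 91.30 = 18.88 kPa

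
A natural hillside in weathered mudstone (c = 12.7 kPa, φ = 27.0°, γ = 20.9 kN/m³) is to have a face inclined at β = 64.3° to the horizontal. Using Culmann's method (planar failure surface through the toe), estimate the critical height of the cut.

H_c = 9.54 m

Culmann's analysis gives the critical failure plane at α_cr = (β + φ)/2 = (64.3 + 27.0)/2 = 45.6°, and the critical height
H_c = (4c/γ) · sinβ cosφ / [1 − cos(β − φ)]
    = (4·12.7/20.9) · sin64.3°·cos27.0° / [1 − cos(37.3°)]
    = 2.431 · 0.9011·0.8910 / [1 − 0.7955]
    = 2.431 · 0.8029 / 0.2045
    = 9.54 m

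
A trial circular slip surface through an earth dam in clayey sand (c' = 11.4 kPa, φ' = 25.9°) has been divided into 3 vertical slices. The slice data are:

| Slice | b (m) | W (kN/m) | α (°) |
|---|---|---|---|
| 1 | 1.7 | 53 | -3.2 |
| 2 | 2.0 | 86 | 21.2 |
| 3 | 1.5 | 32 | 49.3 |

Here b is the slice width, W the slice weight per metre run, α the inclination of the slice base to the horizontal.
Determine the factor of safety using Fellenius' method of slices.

FS = 2.76

Ordinary method of slices: FS = Σ[c'·Δl_i + (W_i cosα_i)·tanφ'] / Σ W_i sinα_i, with Δl_i = b_i / cosα_i.
Slice 1: Δl = 1.7/cos(-3.2°) = 1.703 m; N'_1 = 53·cos(-3.2°) = 52.9; c'Δl = 19.41; W sinα = -3.0
Slice 2: Δl = 2.0/cos21.2° = 2.145 m; N'_2 = 86·cos21.2° = 80.2; c'Δl = 24.46; W sinα = 31.1
Slice 3: Δl = 1.5/cos49.3° = 2.300 m; N'_3 = 32·cos49.3° = 20.9; c'Δl = 26.22; W sinα = 24.3
Σc'Δl = 70.1 kN/m; ΣN' = 154.0 kN/m; ΣW sinα = 52.4 kN/m
Resisting = 70.1 + 154.0·tan25.9° = 70.1 + 74.8 = 144.8 kN/m
FS = 144.8 / 52.4 = 2.764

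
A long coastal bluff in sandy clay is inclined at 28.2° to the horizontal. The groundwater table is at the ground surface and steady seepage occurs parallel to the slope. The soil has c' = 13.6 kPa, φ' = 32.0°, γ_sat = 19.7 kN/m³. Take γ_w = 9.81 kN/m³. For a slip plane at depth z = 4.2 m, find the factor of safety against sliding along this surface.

FS = 0.98

With seepage parallel to the slope and the water table at the surface, the effective normal stress on the slip plane uses the buoyant unit weight γ' = γ_sat − γ_w while the driving shear stress uses γ_sat:
FS = [c' + γ' z cos²β tanφ'] / [γ_sat z sinβ cosβ]
γ' = 19.7 − 9.81 = 9.89 kN/m³
Numerator = 13.6 + 9.89·4.2·cos²28.2°·tan32.0° = 13.6 + 9.89·4.2·0.7767·0.6249 = 33.760 kPa
Denominator = 19.7·4.2·sin28.2°·cos28.2° = 19.7·4.2·0.4726·0.8813 = 34.458 kPa
FS = 33.760 / 34.458 = 0.980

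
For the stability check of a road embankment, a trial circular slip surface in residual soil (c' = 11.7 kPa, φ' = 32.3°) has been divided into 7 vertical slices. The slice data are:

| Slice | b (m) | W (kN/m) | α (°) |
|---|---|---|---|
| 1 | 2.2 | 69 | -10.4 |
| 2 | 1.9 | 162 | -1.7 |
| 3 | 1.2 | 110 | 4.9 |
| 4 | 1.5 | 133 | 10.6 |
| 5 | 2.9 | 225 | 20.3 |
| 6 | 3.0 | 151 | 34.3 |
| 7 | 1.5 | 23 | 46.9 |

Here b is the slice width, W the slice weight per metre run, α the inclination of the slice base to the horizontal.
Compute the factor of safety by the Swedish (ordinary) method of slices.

FS = 3.58

Ordinary method of slices: FS = Σ[c'·Δl_i + (W_i cosα_i)·tanφ'] / Σ W_i sinα_i, with Δl_i = b_i / cosα_i.
Slice 1: Δl = 2.2/cos(-10.4°) = 2.237 m; N'_1 = 69·cos(-10.4°) = 67.9; c'Δl = 26.17; W sinα = -12.5
Slice 2: Δl = 1.9/cos(-1.7°) = 1.901 m; N'_2 = 162·cos(-1.7°) = 161.9; c'Δl = 22.24; W sinα = -4.8
Slice 3: Δl = 1.2/cos4.9° = 1.204 m; N'_3 = 110·cos4.9° = 109.6; c'Δl = 14.09; W sinα = 9.4
Slice 4: Δl = 1.5/cos10.6° = 1.526 m; N'_4 = 133·cos10.6° = 130.7; c'Δl = 17.85; W sinα = 24.5
Slice 5: Δl = 2.9/cos20.3° = 3.092 m; N'_5 = 225·cos20.3° = 211.0; c'Δl = 36.18; W sinα = 78.1
Slice 6: Δl = 3.0/cos34.3° = 3.632 m; N'_6 = 151·cos34.3° = 124.7; c'Δl = 42.49; W sinα = 85.1
Slice 7: Δl = 1.5/cos46.9° = 2.195 m; N'_7 = 23·cos46.9° = 15.7; c'Δl = 25.69; W sinα = 16.8
Σc'Δl = 184.7 kN/m; ΣN' = 821.6 kN/m; ΣW sinα = 196.5 kN/m
Resisting = 184.7 + 821.6·tan32.3° = 184.7 + 519.4 = 704.1 kN/m
FS = 704.1 / 196.5 = 3.582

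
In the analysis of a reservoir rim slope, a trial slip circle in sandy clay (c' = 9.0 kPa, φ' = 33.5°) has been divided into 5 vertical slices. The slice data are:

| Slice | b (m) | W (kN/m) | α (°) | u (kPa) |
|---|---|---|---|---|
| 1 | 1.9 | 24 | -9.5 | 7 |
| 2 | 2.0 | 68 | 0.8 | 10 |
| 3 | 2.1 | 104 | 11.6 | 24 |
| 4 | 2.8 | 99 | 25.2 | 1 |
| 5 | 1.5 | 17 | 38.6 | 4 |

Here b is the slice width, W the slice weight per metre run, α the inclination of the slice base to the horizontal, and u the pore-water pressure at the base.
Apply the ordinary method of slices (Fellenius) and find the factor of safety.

Ordinary method of slices: FS = Σ[c'·Δl_i + (W_i cosα_i − u_i·Δl_i)·tanφ'] / Σ W_i sinα_i, with Δl_i = b_i / cosα_i.
Slice 1: Δl = 1.9/cos(-9.5°) = 1.926 m; N'_1 = 24·cos(-9.5°) − 7·1.926 = 10.2; c'Δl = 17.34; W sinα = -4.0
Slice 2: Δl = 2.0/cos0.8° = 2.000 m; N'_2 = 68·cos0.8° − 10·2.000 = 48.0; c'Δl = 18.00; W sinα = 0.9
Slice 3: Δl = 2.1/cos11.6° = 2.144 m; N'_3 = 104·cos11.6° − 24·2.144 = 50.4; c'Δl = 19.29; W sinα = 20.9
Slice 4: Δl = 2.8/cos25.2° = 3.095 m; N'_4 = 99·cos25.2° − 1·3.095 = 86.5; c'Δl = 27.85; W sinα = 42.2
Slice 5: Δl = 1.5/cos38.6° = 1.919 m; N'_5 = 17·cos38.6° − 4·1.919 = 5.6; c'Δl = 17.27; W sinα = 10.6
Σc'Δl = 99.8 kN/m; ΣN' = 200.7 kN/m; ΣW sinα = 70.7 kN/m
Resisting = 99.8 + 200.7·tan33.5° = 99.8 + 132.8 = 232.6 kN/m
FS = 232.6 / 70.7 = 3.292

FS = 3.29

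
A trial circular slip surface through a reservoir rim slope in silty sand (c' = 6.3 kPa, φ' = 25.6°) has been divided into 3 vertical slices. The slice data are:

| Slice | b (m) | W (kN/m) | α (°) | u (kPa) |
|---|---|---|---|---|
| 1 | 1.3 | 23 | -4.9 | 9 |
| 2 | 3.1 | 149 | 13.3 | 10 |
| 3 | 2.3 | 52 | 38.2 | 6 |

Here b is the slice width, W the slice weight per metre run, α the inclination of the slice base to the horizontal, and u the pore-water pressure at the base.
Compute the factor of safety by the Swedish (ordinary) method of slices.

FS = 1.82

Ordinary method of slices: FS = Σ[c'·Δl_i + (W_i cosα_i − u_i·Δl_i)·tanφ'] / Σ W_i sinα_i, with Δl_i = b_i / cosα_i.
Slice 1: Δl = 1.3/cos(-4.9°) = 1.305 m; N'_1 = 23·cos(-4.9°) − 9·1.305 = 11.2; c'Δl = 8.22; W sinα = -2.0
Slice 2: Δl = 3.1/cos13.3° = 3.185 m; N'_2 = 149·cos13.3° − 10·3.185 = 113.1; c'Δl = 20.07; W sinα = 34.3
Slice 3: Δl = 2.3/cos38.2° = 2.927 m; N'_3 = 52·cos38.2° − 6·2.927 = 23.3; c'Δl = 18.44; W sinα = 32.2
Σc'Δl = 46.7 kN/m; ΣN' = 147.6 kN/m; ΣW sinα = 64.5 kN/m
Resisting = 46.7 + 147.6·tan25.6° = 46.7 + 70.7 = 117.5 kN/m
FS = 117.5 / 64.5 = 1.822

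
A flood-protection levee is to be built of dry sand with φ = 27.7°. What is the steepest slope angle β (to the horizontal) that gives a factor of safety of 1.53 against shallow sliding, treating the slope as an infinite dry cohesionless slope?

β = 18.9°

For an infinite dry cohesionless slope FS = tanφ/tanβ, so tanβ = tanφ / FS.
tanβ = tan27.7° / 1.53 = 0.5250 / 1.53 = 0.3431
β = arctan(0.3431) = 18.94°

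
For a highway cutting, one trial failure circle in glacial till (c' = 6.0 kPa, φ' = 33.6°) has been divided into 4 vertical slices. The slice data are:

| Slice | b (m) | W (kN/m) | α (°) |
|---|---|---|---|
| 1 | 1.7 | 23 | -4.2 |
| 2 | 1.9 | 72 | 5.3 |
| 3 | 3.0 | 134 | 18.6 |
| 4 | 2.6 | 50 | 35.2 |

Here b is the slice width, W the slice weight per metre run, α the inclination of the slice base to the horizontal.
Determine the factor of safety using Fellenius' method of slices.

Ordinary method of slices: FS = Σ[c'·Δl_i + (W_i cosα_i)·tanφ'] / Σ W_i sinα_i, with Δl_i = b_i / cosα_i.
Slice 1: Δl = 1.7/cos(-4.2°) = 1.705 m; N'_1 = 23·cos(-4.2°) = 22.9; c'Δl = 10.23; W sinα = -1.7
Slice 2: Δl = 1.9/cos5.3° = 1.908 m; N'_2 = 72·cos5.3° = 71.7; c'Δl = 11.45; W sinα = 6.7
Slice 3: Δl = 3.0/cos18.6° = 3.165 m; N'_3 = 134·cos18.6° = 127.0; c'Δl = 18.99; W sinα = 42.7
Slice 4: Δl = 2.6/cos35.2° = 3.182 m; N'_4 = 50·cos35.2° = 40.9; c'Δl = 19.09; W sinα = 28.8
Σc'Δl = 59.8 kN/m; ΣN' = 262.5 kN/m; ΣW sinα = 76.5 kN/m
Resisting = 59.8 + 262.5·tan33.6° = 59.8 + 174.4 = 234.2 kN/m
FS = 234.2 / 76.5 = 3.060

FS = 3.06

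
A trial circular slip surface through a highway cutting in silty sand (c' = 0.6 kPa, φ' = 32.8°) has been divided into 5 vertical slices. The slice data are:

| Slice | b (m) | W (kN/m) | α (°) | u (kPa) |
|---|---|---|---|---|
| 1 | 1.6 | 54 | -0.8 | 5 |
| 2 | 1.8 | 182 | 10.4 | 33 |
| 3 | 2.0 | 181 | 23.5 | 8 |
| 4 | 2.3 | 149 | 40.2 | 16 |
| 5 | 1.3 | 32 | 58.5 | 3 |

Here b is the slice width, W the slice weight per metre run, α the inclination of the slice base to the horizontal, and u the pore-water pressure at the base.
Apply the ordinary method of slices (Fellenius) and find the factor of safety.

Ordinary method of slices: FS = Σ[c'·Δl_i + (W_i cosα_i − u_i·Δl_i)·tanφ'] / Σ W_i sinα_i, with Δl_i = b_i / cosα_i.
Slice 1: Δl = 1.6/cos(-0.8°) = 1.600 m; N'_1 = 54·cos(-0.8°) − 5·1.600 = 46.0; c'Δl = 0.96; W sinα = -0.8
Slice 2: Δl = 1.8/cos10.4° = 1.830 m; N'_2 = 182·cos10.4° − 33·1.830 = 118.6; c'Δl = 1.10; W sinα = 32.9
Slice 3: Δl = 2.0/cos23.5° = 2.181 m; N'_3 = 181·cos23.5° − 8·2.181 = 148.5; c'Δl = 1.31; W sinα = 72.2
Slice 4: Δl = 2.3/cos40.2° = 3.011 m; N'_4 = 149·cos40.2° − 16·3.011 = 65.6; c'Δl = 1.81; W sinα = 96.2
Slice 5: Δl = 1.3/cos58.5° = 2.488 m; N'_5 = 32·cos58.5° − 3·2.488 = 9.3; c'Δl = 1.49; W sinα = 27.3
Σc'Δl = 6.7 kN/m; ΣN' = 388.0 kN/m; ΣW sinα = 227.7 kN/m
Resisting = 6.7 + 388.0·tan32.8° = 6.7 + 250.1 = 256.7 kN/m
FS = 256.7 / 227.7 = 1.127

FS = 1.13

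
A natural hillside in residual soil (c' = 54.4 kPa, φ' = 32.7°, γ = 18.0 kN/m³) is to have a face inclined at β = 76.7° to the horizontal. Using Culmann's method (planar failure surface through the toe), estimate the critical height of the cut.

Culmann's analysis gives the critical failure plane at α_cr = (β + φ')/2 = (76.7 + 32.7)/2 = 54.7°, and the critical height
H_c = (4c'/γ) · sinβ cosφ' / [1 − cos(β − φ')]
    = (4·54.4/18.0) · sin76.7°·cos32.7° / [1 − cos(44.0°)]
    = 12.089 · 0.9732·0.8415 / [1 − 0.7193]
    = 12.089 · 0.8189 / 0.2807
    = 35.27 m

H_c = 35.27 m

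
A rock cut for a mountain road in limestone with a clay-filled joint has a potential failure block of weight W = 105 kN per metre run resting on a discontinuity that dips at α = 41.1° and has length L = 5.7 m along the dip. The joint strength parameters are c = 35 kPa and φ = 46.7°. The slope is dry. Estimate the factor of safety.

FS = 4.11

Resolving the block weight along and normal to the plane and applying the Mohr–Coulomb strength on the joint:
N' = W cosα = 105·cos41.1° = 79.1 kN/m
Driving force T = W sinα = 105·sin41.1° = 69.0 kN/m
Resisting force R = c·L + N'·tanφ = 35·5.7 + 79.1·tan46.7° = 199.5 + 84.0 = 283.5 kN/m
FS = R / T = 283.5 / 69.0 = 4.107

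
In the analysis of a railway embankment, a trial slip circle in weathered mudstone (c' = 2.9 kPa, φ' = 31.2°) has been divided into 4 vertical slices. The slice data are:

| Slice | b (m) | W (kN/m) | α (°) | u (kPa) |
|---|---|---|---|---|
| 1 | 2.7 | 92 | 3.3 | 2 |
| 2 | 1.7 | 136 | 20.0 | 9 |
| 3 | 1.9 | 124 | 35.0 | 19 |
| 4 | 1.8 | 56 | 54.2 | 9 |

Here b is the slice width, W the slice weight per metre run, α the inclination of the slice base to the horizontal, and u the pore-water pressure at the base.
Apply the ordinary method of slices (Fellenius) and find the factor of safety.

FS = 1.11

Ordinary method of slices: FS = Σ[c'·Δl_i + (W_i cosα_i − u_i·Δl_i)·tanφ'] / Σ W_i sinα_i, with Δl_i = b_i / cosα_i.
Slice 1: Δl = 2.7/cos3.3° = 2.704 m; N'_1 = 92·cos3.3° − 2·2.704 = 86.4; c'Δl = 7.84; W sinα = 5.3
Slice 2: Δl = 1.7/cos20.0° = 1.809 m; N'_2 = 136·cos20.0° − 9·1.809 = 111.5; c'Δl = 5.25; W sinα = 46.5
Slice 3: Δl = 1.9/cos35.0° = 2.319 m; N'_3 = 124·cos35.0° − 19·2.319 = 57.5; c'Δl = 6.73; W sinα = 71.1
Slice 4: Δl = 1.8/cos54.2° = 3.077 m; N'_4 = 56·cos54.2° − 9·3.077 = 5.1; c'Δl = 8.92; W sinα = 45.4
Σc'Δl = 28.7 kN/m; ΣN' = 260.5 kN/m; ΣW sinα = 168.4 kN/m
Resisting = 28.7 + 260.5·tan31.2° = 28.7 + 157.8 = 186.5 kN/m
FS = 186.5 / 168.4 = 1.108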